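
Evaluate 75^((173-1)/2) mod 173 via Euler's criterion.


p = 173 is prime and the exponent is (p-1)/2 = 86, so by Euler's criterion 75^86 = (75/173) = +1 or -1 mod 173.
Compute by square-and-multiply:
  86 = 64 + 16 + 4 + 2 (binary 1010110)
  Repeated squaring mod 173: 75^1 = 75, 75^2 = 89, 75^4 = 136, 75^8 = 158, 75^16 = 52, 75^32 = 109, 75^64 = 117
  75^86 = 75^64 * 75^16 * 75^4 * 75^2 = 117 * 52 * 136 * 89 mod 173
    117 * 52 = 6084 = 29 mod 173
    29 * 136 = 3944 = 138 mod 173
    138 * 89 = 12282 = 172 mod 173
  75^86 = 172 mod 173
Result 172 = p - 1 = -1 mod 173: 75 is a quadratic non-residue mod 173. As a residue in [0, p-1] the value is 172.
75^86 mod 173 = 172

172


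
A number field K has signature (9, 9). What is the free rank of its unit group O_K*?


By Dirichlet's unit theorem:
rank = r1 + r2 - 1
= 9 + 9 - 1
= 17

17


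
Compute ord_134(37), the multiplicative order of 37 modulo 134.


We want ord_134(37), the smallest k >= 1 with 37^k = 1 mod 134.
n = 134 = 2 * 67, phi(134) = 66; the order divides phi(n).
Divisors of 66: 1, 2, 3, 6, 11, 22, 33, 66
Repeated squaring mod 134: 37^1 = 37, 37^2 = 29, 37^4 = 37, 37^8 = 29, 37^16 = 37, 37^32 = 29, 37^64 = 37
Test divisors in increasing order:
  k=1: 37^1 = 37 mod 134
  k=2: 37^2 = 29 mod 134
  k=3: 37^3 = 29 * 37 = 1 mod 134  <- first divisor giving 1
Order = 3

3


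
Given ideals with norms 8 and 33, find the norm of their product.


N(IJ) = N(I) * N(J)
= 8 * 33
= 264

264


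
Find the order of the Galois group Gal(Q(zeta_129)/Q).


|Gal(Q(zeta_129)/Q)| = phi(129)
= 84

84


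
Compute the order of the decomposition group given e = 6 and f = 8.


|D_P| = e * f
= 6 * 8
= 48

48


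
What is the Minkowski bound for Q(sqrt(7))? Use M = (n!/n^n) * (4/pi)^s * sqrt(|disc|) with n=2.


d = 7, d mod 4 = 3, so disc(K) = 4d = 28; |disc(K)| = 28
Real quadratic field, so n = 2, s = r2 = 0, r1 = 2
M = (n!/n^n) * (4/pi)^s * sqrt(|disc(K)|) = (2!/2^2) * (4/pi)^0 * sqrt(28)
= 0.5 * 1.000000 * 5.291503
= 2.6458

2.6458


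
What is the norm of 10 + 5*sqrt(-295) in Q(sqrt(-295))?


N(a + b*sqrt(d)) = a^2 - d*b^2
= (10)^2 - (-295)*(5)^2
= 100 + 7375
= 7475

7475


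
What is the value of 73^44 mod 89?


p = 89 is prime and the exponent is (p-1)/2 = 44, so by Euler's criterion 73^44 = (73/89) = +1 or -1 mod 89.
Compute by square-and-multiply:
  44 = 32 + 8 + 4 (binary 101100)
  Repeated squaring mod 89: 73^1 = 73, 73^2 = 78, 73^4 = 32, 73^8 = 45, 73^16 = 67, 73^32 = 39
  73^44 = 73^32 * 73^8 * 73^4 = 39 * 45 * 32 mod 89
    39 * 45 = 1755 = 64 mod 89
    64 * 32 = 2048 = 1 mod 89
  73^44 = 1 mod 89
Result 1: 73 is a quadratic residue mod 89.
73^44 mod 89 = 1

1


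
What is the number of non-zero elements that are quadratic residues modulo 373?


For prime p, the number of non-zero quadratic residues is (p-1)/2.
= (373-1)/2
= 186

186


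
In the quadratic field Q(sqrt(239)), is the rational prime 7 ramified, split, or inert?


K = Q(sqrt(239)). Since d mod 4 = 3, disc(K) = 956.
Check p | disc: 956 mod 7 = 4.
p does not divide disc. Compute Legendre symbol (d/p):
1^((7-1)/2) mod 7 = 1
(d/p) = 1, so p splits: (p) = P*P' with e=1, f=1, g=2.
Therefore p is split.

split


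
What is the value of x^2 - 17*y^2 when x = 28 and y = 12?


x^2 - d*y^2
= 28^2 - 17*12^2
= 784 - 2448
= -1664

-1664


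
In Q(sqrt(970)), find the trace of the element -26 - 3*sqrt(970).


Tr(a + b*sqrt(d)) = (a + b*sqrt(d)) + (a - b*sqrt(d)) = 2a
= 2 * (-26)
= -52

-52


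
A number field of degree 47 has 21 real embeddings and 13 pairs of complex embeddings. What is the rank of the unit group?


By Dirichlet's unit theorem:
rank = r1 + r2 - 1
= 21 + 13 - 1
= 33

33


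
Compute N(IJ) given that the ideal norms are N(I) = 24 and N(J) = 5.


N(IJ) = N(I) * N(J)
= 24 * 5
= 120

120


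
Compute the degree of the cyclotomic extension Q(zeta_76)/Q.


The degree equals Euler's totient phi(76).
76 = 2^2 * 19
phi(76) = 36

36


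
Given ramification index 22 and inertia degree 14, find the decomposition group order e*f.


|D_P| = e * f
= 22 * 14
= 308

308


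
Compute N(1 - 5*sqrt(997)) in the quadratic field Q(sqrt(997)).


N(a + b*sqrt(d)) = a^2 - d*b^2
= (1)^2 - (997)*(-5)^2
= 1 - 24925
= -24924

-24924


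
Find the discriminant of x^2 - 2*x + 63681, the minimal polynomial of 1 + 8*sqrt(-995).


The element 1 + 8*sqrt(-995) has minimal polynomial:
x^2 - 2*x + 63681
Discriminant = (-2)^2 - 4*(63681)
= 4 - 254724
= -254720

-254720


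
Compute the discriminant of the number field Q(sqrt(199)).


For K = Q(sqrt(d)) with d squarefree: disc(K) = d if d = 1 mod 4, and disc(K) = 4d if d = 2 or 3 mod 4.
Here d = 199, and d mod 4 = 3.
d = 3 mod 4, not 1 (O_K = Z[sqrt(d)]), so disc(K) = 4d = 4 * (199) = 796

796


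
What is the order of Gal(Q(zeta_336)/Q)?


|Gal(Q(zeta_336)/Q)| = phi(336)
= 96

96


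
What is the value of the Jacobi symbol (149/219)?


Compute (149/219) via quadratic reciprocity:
  reciprocity: (149/219) -> +(219/149)
  reduce: (70/149)
  pull out 2: (2/149) = -1  (since 149 mod 8 = 5)
  reciprocity: (35/149) -> +(149/35)
  reduce: (9/35)
  reciprocity: (9/35) -> +(35/9)
  reduce: (8/9)
  pull out 2: (2/9) = +1  (since 9 mod 8 = 1)
  pull out 2: (2/9) = +1  (since 9 mod 8 = 1)
  pull out 2: (2/9) = +1  (since 9 mod 8 = 1)
  (1/9) = 1
Product of signs = -1

-1


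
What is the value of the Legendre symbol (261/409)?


p = 409 is prime, so compute (261/409) with the reciprocity algorithm (Jacobi-symbol steps: pull out 2s via (2/n), flip via reciprocity, reduce):
  reciprocity: (261/409) -> +(409/261)
  reduce: (148/261)
  pull out 2: (2/261) = -1  (since 261 mod 8 = 5)
  pull out 2: (2/261) = -1  (since 261 mod 8 = 5)
  reciprocity: (37/261) -> +(261/37)
  reduce: (2/37)
  pull out 2: (2/37) = -1  (since 37 mod 8 = 5)
  (1/37) = 1
Product of signs = -1
(261/409) = -1

-1


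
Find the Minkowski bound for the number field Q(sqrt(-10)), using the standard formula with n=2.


d = -10, d mod 4 = 2, so disc(K) = 4d = -40; |disc(K)| = 40
Imaginary quadratic field, so n = 2, s = r2 = 1, r1 = 0
M = (n!/n^n) * (4/pi)^s * sqrt(|disc(K)|) = (2!/2^2) * (4/pi)^1 * sqrt(40)
= 0.5 * 1.273240 * 6.324555
= 4.0263

4.0263


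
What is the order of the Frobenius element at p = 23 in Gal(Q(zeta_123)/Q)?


The Frobenius at p in Gal(Q(zeta_n)/Q) = (Z/nZ)* is the class of p, so its order is ord_123(23), the smallest k >= 1 with 23^k = 1 mod 123.
n = 123 = 3 * 41, phi(123) = 80; the order divides phi(n).
Divisors of 80: 1, 2, 4, 5, 8, 10, 16, 20, 40, 80
Repeated squaring mod 123: 23^1 = 23, 23^2 = 37, 23^4 = 16, 23^8 = 10, 23^16 = 100, 23^32 = 37, 23^64 = 16
Test divisors in increasing order:
  k=1: 23^1 = 23 mod 123
  k=2: 23^2 = 37 mod 123
  k=4: 23^4 = 16 mod 123
  k=5: 23^5 = 16 * 23 = 122 mod 123
  k=8: 23^8 = 10 mod 123
  k=10: 23^10 = 10 * 37 = 1 mod 123  <- first divisor giving 1
Order = 10

10


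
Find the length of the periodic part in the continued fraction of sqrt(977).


Run the CF algorithm for sqrt(977).
a_0 = floor(sqrt(977)) = 31; set m_0=0, q_0=1.
Recurrence: m' = q*a - m,  q' = (d - m'^2)/q,  a' = floor((a_0 + m')/q').
  step 1: m=31, q=16, a=3
  step 2: m=17, q=43, a=1
  step 3: m=26, q=7, a=8
  step 4: m=30, q=11, a=5
  step 5: m=25, q=32, a=1
  step 6: m=7, q=29, a=1
  step 7: m=22, q=17, a=3
  step 8: m=29, q=8, a=7
  step 9: m=27, q=31, a=1
  step 10: m=4, q=31, a=1
  step 11: m=27, q=8, a=7
  step 12: m=29, q=17, a=3
  step 13: m=22, q=29, a=1
  step 14: m=7, q=32, a=1
  step 15: m=25, q=11, a=5
  step 16: m=30, q=7, a=8
  step 17: m=26, q=43, a=1
  step 18: m=17, q=16, a=3
  step 19: m=31, q=1, a=62
a_19 = 2*a_0 = 62, so the period closes here.
sqrt(977) = [31; 3, 1, 8, 5, 1, 1, 3, 7, 1, 1, 7, 3, 1, 1, 5, 8, 1, 3, 62]
Period length = 19

19


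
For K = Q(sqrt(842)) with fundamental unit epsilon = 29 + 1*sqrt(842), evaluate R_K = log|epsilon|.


epsilon = 29 + 1*sqrt(842)
= 58.0172
R = ln(58.0172)
= 4.0607

4.0607


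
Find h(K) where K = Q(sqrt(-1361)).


K = Q(sqrt(-1361)). d mod 4 = 3, so D = disc(K) = 4d = -5444
h(K) equals the number of primitive reduced positive-definite forms (a, b, c) = a*x^2 + b*x*y + c*y^2 with b^2 - 4ac = D,
where reduced means |b| <= a <= c, with b >= 0 whenever |b| = a or a = c, and primitive means gcd(a, b, c) = 1.
Reduced forces 3a^2 <= |D| = 5444, so 1 <= a <= 42; b must have the parity of D, and c = (b^2 - D)/(4a) must be an integer >= a.
Enumerate a = 1..42, b in [-a, a]:
  a=1: (1, 0, 1361)  [1]
  a=2: (2, 2, 681)  [1]
  a=3: (3, -2, 454), (3, 2, 454)  [2]
  a=4: none
  a=5: (5, -4, 273), (5, 4, 273)  [2]
  a=6: (6, -2, 227), (6, 2, 227)  [2]
  a=7: (7, -4, 195), (7, 4, 195)  [2]
  a=8: none
  a=9: (9, -8, 153), (9, 8, 153)  [2]
  a=10: (10, -6, 137), (10, 6, 137)  [2]
  a=11: (11, -10, 126), (11, 10, 126)  [2]
  a=12: none
  a=13: (13, -4, 105), (13, 4, 105)  [2]
  a=14: (14, -10, 99), (14, 10, 99)  [2]
  a=15: (15, -14, 94), (15, -4, 91), (15, 4, 91), (15, 14, 94)  [4]
  a=16: none
  a=17: (17, -8, 81), (17, 8, 81)  [2]
  a=18: (18, -10, 77), (18, 10, 77)  [2]
  a=19: (19, -16, 75), (19, 16, 75)  [2]
  a=20: none
  a=21: (21, -10, 66), (21, -4, 65), (21, 4, 65), (21, 10, 66)  [4]
  a=22: (22, -10, 63), (22, 10, 63)  [2]
  a=23..24: none
  a=25: (25, -16, 57), (25, 16, 57)  [2]
  a=26: (26, -22, 57), (26, 22, 57)  [2]
  a=27: (27, -8, 51), (27, 8, 51)  [2]
  a=28..29: none
  a=30: (30, -26, 51), (30, -14, 47), (30, 14, 47), (30, 26, 51)  [4]
  a=31..32: none
  a=33: (33, -32, 49), (33, -10, 42), (33, 10, 42), (33, 32, 49)  [4]
  a=34: (34, -26, 45), (34, 26, 45)  [2]
  a=35: (35, -24, 43), (35, -4, 39), (35, 4, 39), (35, 24, 43)  [4]
  a=36..37: none
  a=38: (38, -22, 39), (38, 22, 39)  [2]
  a=39..40: none
  a=41: (41, -38, 42), (41, 38, 42)  [2]
  a=42: none
Total reduced forms: 1 + 1 + 2 + 2 + 2 + 2 + 2 + 2 + 2 + 2 + 2 + 4 + 2 + 2 + 2 + 4 + 2 + 2 + 2 + 2 + 4 + 4 + 2 + 4 + 2 + 2 = 60
h = 60

60


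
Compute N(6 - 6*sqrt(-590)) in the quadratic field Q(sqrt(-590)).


N(a + b*sqrt(d)) = a^2 - d*b^2
= (6)^2 - (-590)*(-6)^2
= 36 + 21240
= 21276

21276


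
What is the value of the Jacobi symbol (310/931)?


Compute (310/931) via quadratic reciprocity:
  pull out 2: (2/931) = -1  (since 931 mod 8 = 3)
  reciprocity: (155/931) -> -(931/155)
  reduce: (1/155)
  (1/155) = 1
Product of signs = 1

1


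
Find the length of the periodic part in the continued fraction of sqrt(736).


Run the CF algorithm for sqrt(736).
a_0 = floor(sqrt(736)) = 27; set m_0=0, q_0=1.
Recurrence: m' = q*a - m,  q' = (d - m'^2)/q,  a' = floor((a_0 + m')/q').
  step 1: m=27, q=7, a=7
  step 2: m=22, q=36, a=1
  step 3: m=14, q=15, a=2
  step 4: m=16, q=32, a=1
  step 5: m=16, q=15, a=2
  step 6: m=14, q=36, a=1
  step 7: m=22, q=7, a=7
  step 8: m=27, q=1, a=54
a_8 = 2*a_0 = 54, so the period closes here.
sqrt(736) = [27; 7, 1, 2, 1, 2, 1, 7, 54]
Period length = 8

8


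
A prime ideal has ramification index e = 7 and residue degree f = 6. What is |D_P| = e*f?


|D_P| = e * f
= 7 * 6
= 42

42


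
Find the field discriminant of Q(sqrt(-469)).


For K = Q(sqrt(d)) with d squarefree: disc(K) = d if d = 1 mod 4, and disc(K) = 4d if d = 2 or 3 mod 4.
Here d = -469, and d mod 4 = 3.
d = 3 mod 4, not 1 (O_K = Z[sqrt(d)]), so disc(K) = 4d = 4 * (-469) = -1876

-1876


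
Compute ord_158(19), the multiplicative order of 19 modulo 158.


We want ord_158(19), the smallest k >= 1 with 19^k = 1 mod 158.
n = 158 = 2 * 79, phi(158) = 78; the order divides phi(n).
Divisors of 78: 1, 2, 3, 6, 13, 26, 39, 78
Repeated squaring mod 158: 19^1 = 19, 19^2 = 45, 19^4 = 129, 19^8 = 51, 19^16 = 73, 19^32 = 115, 19^64 = 111
Test divisors in increasing order:
  k=1: 19^1 = 19 mod 158
  k=2: 19^2 = 45 mod 158
  k=3: 19^3 = 45 * 19 = 65 mod 158
  k=6: 19^6 = 129 * 45 = 117 mod 158
  k=13: 19^13 = 51 * 129 * 19 = 23 mod 158
  k=26: 19^26 = 73 * 51 * 45 = 55 mod 158
  k=39: 19^39 = 115 * 129 * 45 * 19 = 1 mod 158  <- first divisor giving 1
Order = 39

39


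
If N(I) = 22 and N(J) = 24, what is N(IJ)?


N(IJ) = N(I) * N(J)
= 22 * 24
= 528

528


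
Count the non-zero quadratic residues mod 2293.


For prime p, the number of non-zero quadratic residues is (p-1)/2.
= (2293-1)/2
= 1146

1146


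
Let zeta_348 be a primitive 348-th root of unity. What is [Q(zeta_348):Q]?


The degree equals Euler's totient phi(348).
348 = 2^2 * 3 * 29
phi(348) = 112

112


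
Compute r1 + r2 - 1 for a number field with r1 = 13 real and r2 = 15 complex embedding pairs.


By Dirichlet's unit theorem:
rank = r1 + r2 - 1
= 13 + 15 - 1
= 27

27


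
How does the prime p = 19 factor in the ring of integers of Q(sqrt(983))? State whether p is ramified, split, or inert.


K = Q(sqrt(983)). Since d mod 4 = 3, disc(K) = 3932.
Check p | disc: 3932 mod 19 = 18.
p does not divide disc. Compute Legendre symbol (d/p):
14^((19-1)/2) mod 19 = -1
(d/p) = -1, so p is inert: (p) stays prime with e=1, f=2, g=1.
Therefore p is inert.

inert


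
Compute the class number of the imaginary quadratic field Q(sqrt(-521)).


K = Q(sqrt(-521)). d mod 4 = 3, so D = disc(K) = 4d = -2084
h(K) equals the number of primitive reduced positive-definite forms (a, b, c) = a*x^2 + b*x*y + c*y^2 with b^2 - 4ac = D,
where reduced means |b| <= a <= c, with b >= 0 whenever |b| = a or a = c, and primitive means gcd(a, b, c) = 1.
Reduced forces 3a^2 <= |D| = 2084, so 1 <= a <= 26; b must have the parity of D, and c = (b^2 - D)/(4a) must be an integer >= a.
Enumerate a = 1..26, b in [-a, a]:
  a=1: (1, 0, 521)  [1]
  a=2: (2, 2, 261)  [1]
  a=3: (3, -2, 174), (3, 2, 174)  [2]
  a=4: none
  a=5: (5, -4, 105), (5, 4, 105)  [2]
  a=6: (6, -2, 87), (6, 2, 87)  [2]
  a=7: (7, -4, 75), (7, 4, 75)  [2]
  a=8: none
  a=9: (9, -2, 58), (9, 2, 58)  [2]
  a=10: (10, -6, 53), (10, 6, 53)  [2]
  a=11..12: none
  a=13: (13, -10, 42), (13, 10, 42)  [2]
  a=14: (14, -10, 39), (14, 10, 39)  [2]
  a=15: (15, -14, 38), (15, -4, 35), (15, 4, 35), (15, 14, 38)  [4]
  a=16..17: none
  a=18: (18, -2, 29), (18, 2, 29)  [2]
  a=19: (19, -14, 30), (19, 14, 30)  [2]
  a=20: none
  a=21: (21, -10, 26), (21, -4, 25), (21, 4, 25), (21, 10, 26)  [4]
  a=22: none
  a=23: (23, -20, 27), (23, 20, 27)  [2]
  a=24..26: none
Total reduced forms: 1 + 1 + 2 + 2 + 2 + 2 + 2 + 2 + 2 + 2 + 4 + 2 + 2 + 4 + 2 = 32
h = 32

32


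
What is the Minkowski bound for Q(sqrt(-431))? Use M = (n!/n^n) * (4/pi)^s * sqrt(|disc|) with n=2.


d = -431, d mod 4 = 1, so disc(K) = d = -431; |disc(K)| = 431
Imaginary quadratic field, so n = 2, s = r2 = 1, r1 = 0
M = (n!/n^n) * (4/pi)^s * sqrt(|disc(K)|) = (2!/2^2) * (4/pi)^1 * sqrt(431)
= 0.5 * 1.273240 * 20.760539
= 13.2166

13.2166


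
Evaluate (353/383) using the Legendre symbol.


p = 383 is prime, so compute (353/383) with the reciprocity algorithm (Jacobi-symbol steps: pull out 2s via (2/n), flip via reciprocity, reduce):
  reciprocity: (353/383) -> +(383/353)
  reduce: (30/353)
  pull out 2: (2/353) = +1  (since 353 mod 8 = 1)
  reciprocity: (15/353) -> +(353/15)
  reduce: (8/15)
  pull out 2: (2/15) = +1  (since 15 mod 8 = 7)
  pull out 2: (2/15) = +1  (since 15 mod 8 = 7)
  pull out 2: (2/15) = +1  (since 15 mod 8 = 7)
  (1/15) = 1
Product of signs = 1
(353/383) = 1

1


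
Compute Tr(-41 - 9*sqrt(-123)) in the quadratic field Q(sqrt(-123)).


Tr(a + b*sqrt(d)) = (a + b*sqrt(d)) + (a - b*sqrt(d)) = 2a
= 2 * (-41)
= -82

-82


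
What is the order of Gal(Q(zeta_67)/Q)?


|Gal(Q(zeta_67)/Q)| = phi(67)
= 66

66


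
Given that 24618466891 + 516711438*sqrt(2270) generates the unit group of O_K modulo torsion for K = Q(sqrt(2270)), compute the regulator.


epsilon = 24618466891 + 516711438*sqrt(2270)
= 4.9237e+10
R = ln(4.9237e+10)
= 24.6199

24.6199


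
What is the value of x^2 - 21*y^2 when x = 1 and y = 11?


x^2 - d*y^2
= 1^2 - 21*11^2
= 1 - 2541
= -2540

-2540


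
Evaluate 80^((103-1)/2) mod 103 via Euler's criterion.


p = 103 is prime and the exponent is (p-1)/2 = 51, so by Euler's criterion 80^51 = (80/103) = +1 or -1 mod 103.
Compute by square-and-multiply:
  51 = 32 + 16 + 2 + 1 (binary 110011)
  Repeated squaring mod 103: 80^1 = 80, 80^2 = 14, 80^4 = 93, 80^8 = 100, 80^16 = 9, 80^32 = 81
  80^51 = 80^32 * 80^16 * 80^2 * 80^1 = 81 * 9 * 14 * 80 mod 103
    81 * 9 = 729 = 8 mod 103
    8 * 14 = 112 = 9 mod 103
    9 * 80 = 720 = 102 mod 103
  80^51 = 102 mod 103
Result 102 = p - 1 = -1 mod 103: 80 is a quadratic non-residue mod 103. As a residue in [0, p-1] the value is 102.
80^51 mod 103 = 102

102


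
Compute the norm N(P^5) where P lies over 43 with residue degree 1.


N(P^a) = p^(a*f)
= 43^(5*1)
= 43^5
= 147008443

147008443


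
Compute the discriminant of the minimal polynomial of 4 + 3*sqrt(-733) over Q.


The element 4 + 3*sqrt(-733) has minimal polynomial:
x^2 - 8*x + 6613
Discriminant = (-8)^2 - 4*(6613)
= 64 - 26452
= -26388

-26388


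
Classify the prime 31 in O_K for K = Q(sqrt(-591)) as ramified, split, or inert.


K = Q(sqrt(-591)). Since d mod 4 = 1, disc(K) = -591.
Check p | disc: -591 mod 31 = 29.
p does not divide disc. Compute Legendre symbol (d/p):
29^((31-1)/2) mod 31 = -1
(d/p) = -1, so p is inert: (p) stays prime with e=1, f=2, g=1.
Therefore p is inert.

inert


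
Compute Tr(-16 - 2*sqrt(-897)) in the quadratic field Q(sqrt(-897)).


Tr(a + b*sqrt(d)) = (a + b*sqrt(d)) + (a - b*sqrt(d)) = 2a
= 2 * (-16)
= -32

-32


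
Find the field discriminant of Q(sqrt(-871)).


For K = Q(sqrt(d)) with d squarefree: disc(K) = d if d = 1 mod 4, and disc(K) = 4d if d = 2 or 3 mod 4.
Here d = -871, and d mod 4 = 1.
d = 1 mod 4 (O_K = Z[(1+sqrt(d))/2]), so disc(K) = d = -871

-871


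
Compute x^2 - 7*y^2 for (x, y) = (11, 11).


x^2 - d*y^2
= 11^2 - 7*11^2
= 121 - 847
= -726

-726


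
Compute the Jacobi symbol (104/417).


Compute (104/417) via quadratic reciprocity:
  pull out 2: (2/417) = +1  (since 417 mod 8 = 1)
  pull out 2: (2/417) = +1  (since 417 mod 8 = 1)
  pull out 2: (2/417) = +1  (since 417 mod 8 = 1)
  reciprocity: (13/417) -> +(417/13)
  reduce: (1/13)
  (1/13) = 1
Product of signs = 1

1


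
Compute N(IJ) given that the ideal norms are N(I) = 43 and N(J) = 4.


N(IJ) = N(I) * N(J)
= 43 * 4
= 172

172


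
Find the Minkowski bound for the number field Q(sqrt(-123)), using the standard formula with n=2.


d = -123, d mod 4 = 1, so disc(K) = d = -123; |disc(K)| = 123
Imaginary quadratic field, so n = 2, s = r2 = 1, r1 = 0
M = (n!/n^n) * (4/pi)^s * sqrt(|disc(K)|) = (2!/2^2) * (4/pi)^1 * sqrt(123)
= 0.5 * 1.273240 * 11.090537
= 7.0605

7.0605


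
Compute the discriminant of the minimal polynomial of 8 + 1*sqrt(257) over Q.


The element 8 + 1*sqrt(257) has minimal polynomial:
x^2 - 16*x - 193
Discriminant = (-16)^2 - 4*(-193)
= 256 + 772
= 1028

1028


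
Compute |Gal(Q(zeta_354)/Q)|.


|Gal(Q(zeta_354)/Q)| = phi(354)
= 116

116


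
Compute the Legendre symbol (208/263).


p = 263 is prime, so compute (208/263) with the reciprocity algorithm (Jacobi-symbol steps: pull out 2s via (2/n), flip via reciprocity, reduce):
  pull out 2: (2/263) = +1  (since 263 mod 8 = 7)
  pull out 2: (2/263) = +1  (since 263 mod 8 = 7)
  pull out 2: (2/263) = +1  (since 263 mod 8 = 7)
  pull out 2: (2/263) = +1  (since 263 mod 8 = 7)
  reciprocity: (13/263) -> +(263/13)
  reduce: (3/13)
  reciprocity: (3/13) -> +(13/3)
  reduce: (1/3)
  (1/3) = 1
Product of signs = 1
(208/263) = 1

1


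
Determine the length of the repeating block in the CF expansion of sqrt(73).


Run the CF algorithm for sqrt(73).
a_0 = floor(sqrt(73)) = 8; set m_0=0, q_0=1.
Recurrence: m' = q*a - m,  q' = (d - m'^2)/q,  a' = floor((a_0 + m')/q').
  step 1: m=8, q=9, a=1
  step 2: m=1, q=8, a=1
  step 3: m=7, q=3, a=5
  step 4: m=8, q=3, a=5
  step 5: m=7, q=8, a=1
  step 6: m=1, q=9, a=1
  step 7: m=8, q=1, a=16
a_7 = 2*a_0 = 16, so the period closes here.
sqrt(73) = [8; 1, 1, 5, 5, 1, 1, 16]
Period length = 7

7


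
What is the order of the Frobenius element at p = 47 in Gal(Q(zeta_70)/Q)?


The Frobenius at p in Gal(Q(zeta_n)/Q) = (Z/nZ)* is the class of p, so its order is ord_70(47), the smallest k >= 1 with 47^k = 1 mod 70.
n = 70 = 2 * 5 * 7, phi(70) = 24; the order divides phi(n).
Divisors of 24: 1, 2, 3, 4, 6, 8, 12, 24
Repeated squaring mod 70: 47^1 = 47, 47^2 = 39, 47^4 = 51, 47^8 = 11, 47^16 = 51
Test divisors in increasing order:
  k=1: 47^1 = 47 mod 70
  k=2: 47^2 = 39 mod 70
  k=3: 47^3 = 39 * 47 = 13 mod 70
  k=4: 47^4 = 51 mod 70
  k=6: 47^6 = 51 * 39 = 29 mod 70
  k=8: 47^8 = 11 mod 70
  k=12: 47^12 = 11 * 51 = 1 mod 70  <- first divisor giving 1
Order = 12

12


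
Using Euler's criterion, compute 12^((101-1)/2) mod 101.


p = 101 is prime and the exponent is (p-1)/2 = 50, so by Euler's criterion 12^50 = (12/101) = +1 or -1 mod 101.
Compute by square-and-multiply:
  50 = 32 + 16 + 2 (binary 110010)
  Repeated squaring mod 101: 12^1 = 12, 12^2 = 43, 12^4 = 31, 12^8 = 52, 12^16 = 78, 12^32 = 24
  12^50 = 12^32 * 12^16 * 12^2 = 24 * 78 * 43 mod 101
    24 * 78 = 1872 = 54 mod 101
    54 * 43 = 2322 = 100 mod 101
  12^50 = 100 mod 101
Result 100 = p - 1 = -1 mod 101: 12 is a quadratic non-residue mod 101. As a residue in [0, p-1] the value is 100.
12^50 mod 101 = 100

100


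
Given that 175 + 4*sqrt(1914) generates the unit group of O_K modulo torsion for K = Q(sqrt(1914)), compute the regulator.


epsilon = 175 + 4*sqrt(1914)
= 349.9971
R = ln(349.9971)
= 5.8579

5.8579


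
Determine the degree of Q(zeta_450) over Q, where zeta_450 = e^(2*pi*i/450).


The degree equals Euler's totient phi(450).
450 = 2 * 3^2 * 5^2
phi(450) = 120

120


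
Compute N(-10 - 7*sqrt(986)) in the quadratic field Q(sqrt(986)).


N(a + b*sqrt(d)) = a^2 - d*b^2
= (-10)^2 - (986)*(-7)^2
= 100 - 48314
= -48214

-48214


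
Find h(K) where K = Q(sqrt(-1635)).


K = Q(sqrt(-1635)). d mod 4 = 1, so D = disc(K) = d = -1635
h(K) equals the number of primitive reduced positive-definite forms (a, b, c) = a*x^2 + b*x*y + c*y^2 with b^2 - 4ac = D,
where reduced means |b| <= a <= c, with b >= 0 whenever |b| = a or a = c, and primitive means gcd(a, b, c) = 1.
Reduced forces 3a^2 <= |D| = 1635, so 1 <= a <= 23; b must have the parity of D, and c = (b^2 - D)/(4a) must be an integer >= a.
Enumerate a = 1..23, b in [-a, a]:
  a=1: (1, 1, 409)  [1]
  a=2: none
  a=3: (3, 3, 137)  [1]
  a=4: none
  a=5: (5, 5, 83)  [1]
  a=6..10: none
  a=11: (11, -9, 39), (11, 9, 39)  [2]
  a=12: none
  a=13: (13, -9, 33), (13, 9, 33)  [2]
  a=14: none
  a=15: (15, 15, 31)  [1]
  a=16..23: none
Total reduced forms: 1 + 1 + 1 + 2 + 2 + 1 = 8
h = 8

8


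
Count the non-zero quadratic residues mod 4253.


For prime p, the number of non-zero quadratic residues is (p-1)/2.
= (4253-1)/2
= 2126

2126


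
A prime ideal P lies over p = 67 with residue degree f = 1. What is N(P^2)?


N(P^a) = p^(a*f)
= 67^(2*1)
= 67^2
= 4489

4489


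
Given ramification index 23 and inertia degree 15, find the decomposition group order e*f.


|D_P| = e * f
= 23 * 15
= 345

345


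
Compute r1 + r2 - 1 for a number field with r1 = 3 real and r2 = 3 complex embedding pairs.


By Dirichlet's unit theorem:
rank = r1 + r2 - 1
= 3 + 3 - 1
= 5

5


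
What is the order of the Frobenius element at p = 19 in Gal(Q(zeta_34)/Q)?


The Frobenius at p in Gal(Q(zeta_n)/Q) = (Z/nZ)* is the class of p, so its order is ord_34(19), the smallest k >= 1 with 19^k = 1 mod 34.
n = 34 = 2 * 17, phi(34) = 16; the order divides phi(n).
Divisors of 16: 1, 2, 4, 8, 16
Repeated squaring mod 34: 19^1 = 19, 19^2 = 21, 19^4 = 33, 19^8 = 1, 19^16 = 1
Test divisors in increasing order:
  k=1: 19^1 = 19 mod 34
  k=2: 19^2 = 21 mod 34
  k=4: 19^4 = 33 mod 34
  k=8: 19^8 = 1 mod 34  <- first divisor giving 1
Order = 8

8


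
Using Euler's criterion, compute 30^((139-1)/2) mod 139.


p = 139 is prime and the exponent is (p-1)/2 = 69, so by Euler's criterion 30^69 = (30/139) = +1 or -1 mod 139.
Compute by square-and-multiply:
  69 = 64 + 4 + 1 (binary 1000101)
  Repeated squaring mod 139: 30^1 = 30, 30^2 = 66, 30^4 = 47, 30^8 = 124, 30^16 = 86, 30^32 = 29, 30^64 = 7
  30^69 = 30^64 * 30^4 * 30^1 = 7 * 47 * 30 mod 139
    7 * 47 = 329 = 51 mod 139
    51 * 30 = 1530 = 1 mod 139
  30^69 = 1 mod 139
Result 1: 30 is a quadratic residue mod 139.
30^69 mod 139 = 1

1


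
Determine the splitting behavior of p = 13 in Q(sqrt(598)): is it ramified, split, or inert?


K = Q(sqrt(598)). Since d mod 4 = 2, disc(K) = 2392.
Check p | disc: 2392 mod 13 = 0.
p divides disc, so p ramifies: (p) = P^2 with e=2, f=1, g=1.
Therefore p is ramified.

ramified


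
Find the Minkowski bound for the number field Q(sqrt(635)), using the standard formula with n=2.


d = 635, d mod 4 = 3, so disc(K) = 4d = 2540; |disc(K)| = 2540
Real quadratic field, so n = 2, s = r2 = 0, r1 = 2
M = (n!/n^n) * (4/pi)^s * sqrt(|disc(K)|) = (2!/2^2) * (4/pi)^0 * sqrt(2540)
= 0.5 * 1.000000 * 50.398413
= 25.1992

25.1992


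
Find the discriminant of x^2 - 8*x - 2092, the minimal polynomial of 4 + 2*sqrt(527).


The element 4 + 2*sqrt(527) has minimal polynomial:
x^2 - 8*x - 2092
Discriminant = (-8)^2 - 4*(-2092)
= 64 + 8368
= 8432

8432


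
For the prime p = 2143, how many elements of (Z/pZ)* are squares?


For prime p, the number of non-zero quadratic residues is (p-1)/2.
= (2143-1)/2
= 1071

1071


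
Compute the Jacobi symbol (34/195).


Compute (34/195) via quadratic reciprocity:
  pull out 2: (2/195) = -1  (since 195 mod 8 = 3)
  reciprocity: (17/195) -> +(195/17)
  reduce: (8/17)
  pull out 2: (2/17) = +1  (since 17 mod 8 = 1)
  pull out 2: (2/17) = +1  (since 17 mod 8 = 1)
  pull out 2: (2/17) = +1  (since 17 mod 8 = 1)
  (1/17) = 1
Product of signs = -1

-1


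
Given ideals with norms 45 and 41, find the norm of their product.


N(IJ) = N(I) * N(J)
= 45 * 41
= 1845

1845


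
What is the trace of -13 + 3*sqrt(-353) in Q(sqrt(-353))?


Tr(a + b*sqrt(d)) = (a + b*sqrt(d)) + (a - b*sqrt(d)) = 2a
= 2 * (-13)
= -26

-26


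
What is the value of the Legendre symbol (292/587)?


p = 587 is prime, so compute (292/587) with the reciprocity algorithm (Jacobi-symbol steps: pull out 2s via (2/n), flip via reciprocity, reduce):
  pull out 2: (2/587) = -1  (since 587 mod 8 = 3)
  pull out 2: (2/587) = -1  (since 587 mod 8 = 3)
  reciprocity: (73/587) -> +(587/73)
  reduce: (3/73)
  reciprocity: (3/73) -> +(73/3)
  reduce: (1/3)
  (1/3) = 1
Product of signs = 1
(292/587) = 1

1


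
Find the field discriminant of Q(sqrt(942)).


For K = Q(sqrt(d)) with d squarefree: disc(K) = d if d = 1 mod 4, and disc(K) = 4d if d = 2 or 3 mod 4.
Here d = 942, and d mod 4 = 2.
d = 2 mod 4, not 1 (O_K = Z[sqrt(d)]), so disc(K) = 4d = 4 * (942) = 3768

3768


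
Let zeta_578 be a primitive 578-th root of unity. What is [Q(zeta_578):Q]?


The degree equals Euler's totient phi(578).
578 = 2 * 17^2
phi(578) = 272

272


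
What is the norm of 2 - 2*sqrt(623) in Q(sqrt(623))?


N(a + b*sqrt(d)) = a^2 - d*b^2
= (2)^2 - (623)*(-2)^2
= 4 - 2492
= -2488

-2488


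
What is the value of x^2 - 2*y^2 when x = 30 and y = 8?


x^2 - d*y^2
= 30^2 - 2*8^2
= 900 - 128
= 772

772


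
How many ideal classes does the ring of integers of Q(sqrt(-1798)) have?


K = Q(sqrt(-1798)). d mod 4 = 2, so D = disc(K) = 4d = -7192
h(K) equals the number of primitive reduced positive-definite forms (a, b, c) = a*x^2 + b*x*y + c*y^2 with b^2 - 4ac = D,
where reduced means |b| <= a <= c, with b >= 0 whenever |b| = a or a = c, and primitive means gcd(a, b, c) = 1.
Reduced forces 3a^2 <= |D| = 7192, so 1 <= a <= 48; b must have the parity of D, and c = (b^2 - D)/(4a) must be an integer >= a.
Enumerate a = 1..48, b in [-a, a]:
  a=1: (1, 0, 1798)  [1]
  a=2: (2, 0, 899)  [1]
  a=3..6: none
  a=7: (7, -2, 257), (7, 2, 257)  [2]
  a=8..12: none
  a=13: (13, -6, 139), (13, 6, 139)  [2]
  a=14: (14, -12, 131), (14, 12, 131)  [2]
  a=15..16: none
  a=17: (17, -4, 106), (17, 4, 106)  [2]
  a=18: none
  a=19: (19, -16, 98), (19, 16, 98)  [2]
  a=20..25: none
  a=26: (26, -20, 73), (26, 20, 73)  [2]
  a=27..28: none
  a=29: (29, 0, 62)  [1]
  a=30: none
  a=31: (31, 0, 58)  [1]
  a=32..33: none
  a=34: (34, -4, 53), (34, 4, 53)  [2]
  a=35..37: none
  a=38: (38, -16, 49), (38, 16, 49)  [2]
  a=39..48: none
Total reduced forms: 1 + 1 + 2 + 2 + 2 + 2 + 2 + 2 + 1 + 1 + 2 + 2 = 20
h = 20

20


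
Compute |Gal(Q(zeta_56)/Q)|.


|Gal(Q(zeta_56)/Q)| = phi(56)
= 24

24


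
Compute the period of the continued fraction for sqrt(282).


Run the CF algorithm for sqrt(282).
a_0 = floor(sqrt(282)) = 16; set m_0=0, q_0=1.
Recurrence: m' = q*a - m,  q' = (d - m'^2)/q,  a' = floor((a_0 + m')/q').
  step 1: m=16, q=26, a=1
  step 2: m=10, q=7, a=3
  step 3: m=11, q=23, a=1
  step 4: m=12, q=6, a=4
  step 5: m=12, q=23, a=1
  step 6: m=11, q=7, a=3
  step 7: m=10, q=26, a=1
  step 8: m=16, q=1, a=32
a_8 = 2*a_0 = 32, so the period closes here.
sqrt(282) = [16; 1, 3, 1, 4, 1, 3, 1, 32]
Period length = 8

8


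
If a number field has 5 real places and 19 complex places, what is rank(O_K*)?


By Dirichlet's unit theorem:
rank = r1 + r2 - 1
= 5 + 19 - 1
= 23

23


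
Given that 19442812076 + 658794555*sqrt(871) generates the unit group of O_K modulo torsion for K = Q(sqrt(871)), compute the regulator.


epsilon = 19442812076 + 658794555*sqrt(871)
= 3.8886e+10
R = ln(3.8886e+10)
= 24.3839

24.3839


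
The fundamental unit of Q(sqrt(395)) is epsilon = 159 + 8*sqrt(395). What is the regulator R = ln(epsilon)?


epsilon = 159 + 8*sqrt(395)
= 317.9969
R = ln(317.9969)
= 5.7620

5.7620


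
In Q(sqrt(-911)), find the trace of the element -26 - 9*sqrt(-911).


Tr(a + b*sqrt(d)) = (a + b*sqrt(d)) + (a - b*sqrt(d)) = 2a
= 2 * (-26)
= -52

-52


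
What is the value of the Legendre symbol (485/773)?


p = 773 is prime, so compute (485/773) with the reciprocity algorithm (Jacobi-symbol steps: pull out 2s via (2/n), flip via reciprocity, reduce):
  reciprocity: (485/773) -> +(773/485)
  reduce: (288/485)
  pull out 2: (2/485) = -1  (since 485 mod 8 = 5)
  pull out 2: (2/485) = -1  (since 485 mod 8 = 5)
  pull out 2: (2/485) = -1  (since 485 mod 8 = 5)
  pull out 2: (2/485) = -1  (since 485 mod 8 = 5)
  pull out 2: (2/485) = -1  (since 485 mod 8 = 5)
  reciprocity: (9/485) -> +(485/9)
  reduce: (8/9)
  pull out 2: (2/9) = +1  (since 9 mod 8 = 1)
  pull out 2: (2/9) = +1  (since 9 mod 8 = 1)
  pull out 2: (2/9) = +1  (since 9 mod 8 = 1)
  (1/9) = 1
Product of signs = -1
(485/773) = -1

-1


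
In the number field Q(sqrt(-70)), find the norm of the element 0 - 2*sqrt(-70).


N(a + b*sqrt(d)) = a^2 - d*b^2
= (0)^2 - (-70)*(-2)^2
= 0 + 280
= 280

280


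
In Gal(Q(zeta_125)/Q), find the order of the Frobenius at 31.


The Frobenius at p in Gal(Q(zeta_n)/Q) = (Z/nZ)* is the class of p, so its order is ord_125(31), the smallest k >= 1 with 31^k = 1 mod 125.
n = 125 = 5^3, phi(125) = 100; the order divides phi(n).
Divisors of 100: 1, 2, 4, 5, 10, 20, 25, 50, 100
Repeated squaring mod 125: 31^1 = 31, 31^2 = 86, 31^4 = 21, 31^8 = 66, 31^16 = 106, 31^32 = 111, 31^64 = 71
Test divisors in increasing order:
  k=1: 31^1 = 31 mod 125
  k=2: 31^2 = 86 mod 125
  k=4: 31^4 = 21 mod 125
  k=5: 31^5 = 21 * 31 = 26 mod 125
  k=10: 31^10 = 66 * 86 = 51 mod 125
  k=20: 31^20 = 106 * 21 = 101 mod 125
  k=25: 31^25 = 106 * 66 * 31 = 1 mod 125  <- first divisor giving 1
Order = 25

25


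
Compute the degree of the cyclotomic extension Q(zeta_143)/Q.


The degree equals Euler's totient phi(143).
143 = 11 * 13
phi(143) = 120

120


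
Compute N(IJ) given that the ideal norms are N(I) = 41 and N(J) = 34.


N(IJ) = N(I) * N(J)
= 41 * 34
= 1394

1394


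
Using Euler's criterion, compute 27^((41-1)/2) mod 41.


p = 41 is prime and the exponent is (p-1)/2 = 20, so by Euler's criterion 27^20 = (27/41) = +1 or -1 mod 41.
Compute by square-and-multiply:
  20 = 16 + 4 (binary 10100)
  Repeated squaring mod 41: 27^1 = 27, 27^2 = 32, 27^4 = 40, 27^8 = 1, 27^16 = 1
  27^20 = 27^16 * 27^4 = 1 * 40 mod 41
    1 * 40 = 40 = 40 mod 41
  27^20 = 40 mod 41
Result 40 = p - 1 = -1 mod 41: 27 is a quadratic non-residue mod 41. As a residue in [0, p-1] the value is 40.
27^20 mod 41 = 40

40


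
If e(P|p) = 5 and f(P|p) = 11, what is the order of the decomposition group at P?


|D_P| = e * f
= 5 * 11
= 55

55


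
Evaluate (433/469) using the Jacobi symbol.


Compute (433/469) via quadratic reciprocity:
  reciprocity: (433/469) -> +(469/433)
  reduce: (36/433)
  pull out 2: (2/433) = +1  (since 433 mod 8 = 1)
  pull out 2: (2/433) = +1  (since 433 mod 8 = 1)
  reciprocity: (9/433) -> +(433/9)
  reduce: (1/9)
  (1/9) = 1
Product of signs = 1

1


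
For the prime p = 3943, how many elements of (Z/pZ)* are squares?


For prime p, the number of non-zero quadratic residues is (p-1)/2.
= (3943-1)/2
= 1971

1971


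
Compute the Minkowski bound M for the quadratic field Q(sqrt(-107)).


d = -107, d mod 4 = 1, so disc(K) = d = -107; |disc(K)| = 107
Imaginary quadratic field, so n = 2, s = r2 = 1, r1 = 0
M = (n!/n^n) * (4/pi)^s * sqrt(|disc(K)|) = (2!/2^2) * (4/pi)^1 * sqrt(107)
= 0.5 * 1.273240 * 10.344080
= 6.5852

6.5852


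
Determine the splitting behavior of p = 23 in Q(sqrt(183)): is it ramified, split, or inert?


K = Q(sqrt(183)). Since d mod 4 = 3, disc(K) = 732.
Check p | disc: 732 mod 23 = 19.
p does not divide disc. Compute Legendre symbol (d/p):
22^((23-1)/2) mod 23 = -1
(d/p) = -1, so p is inert: (p) stays prime with e=1, f=2, g=1.
Therefore p is inert.

inert


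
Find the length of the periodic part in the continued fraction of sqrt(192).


Run the CF algorithm for sqrt(192).
a_0 = floor(sqrt(192)) = 13; set m_0=0, q_0=1.
Recurrence: m' = q*a - m,  q' = (d - m'^2)/q,  a' = floor((a_0 + m')/q').
  step 1: m=13, q=23, a=1
  step 2: m=10, q=4, a=5
  step 3: m=10, q=23, a=1
  step 4: m=13, q=1, a=26
a_4 = 2*a_0 = 26, so the period closes here.
sqrt(192) = [13; 1, 5, 1, 26]
Period length = 4

4


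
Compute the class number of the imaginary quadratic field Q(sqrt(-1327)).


K = Q(sqrt(-1327)). d mod 4 = 1, so D = disc(K) = d = -1327
h(K) equals the number of primitive reduced positive-definite forms (a, b, c) = a*x^2 + b*x*y + c*y^2 with b^2 - 4ac = D,
where reduced means |b| <= a <= c, with b >= 0 whenever |b| = a or a = c, and primitive means gcd(a, b, c) = 1.
Reduced forces 3a^2 <= |D| = 1327, so 1 <= a <= 21; b must have the parity of D, and c = (b^2 - D)/(4a) must be an integer >= a.
Enumerate a = 1..21, b in [-a, a]:
  a=1: (1, 1, 332)  [1]
  a=2: (2, -1, 166), (2, 1, 166)  [2]
  a=3: none
  a=4: (4, -1, 83), (4, 1, 83)  [2]
  a=5..7: none
  a=8: (8, -7, 43), (8, 7, 43)  [2]
  a=9..10: none
  a=11: (11, -9, 32), (11, 9, 32)  [2]
  a=12: none
  a=13: (13, -5, 26), (13, 5, 26)  [2]
  a=14..15: none
  a=16: (16, -9, 22), (16, 9, 22)  [2]
  a=17: (17, -13, 22), (17, 13, 22)  [2]
  a=18..21: none
Total reduced forms: 1 + 2 + 2 + 2 + 2 + 2 + 2 + 2 = 15
h = 15

15


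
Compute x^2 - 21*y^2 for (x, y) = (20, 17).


x^2 - d*y^2
= 20^2 - 21*17^2
= 400 - 6069
= -5669

-5669


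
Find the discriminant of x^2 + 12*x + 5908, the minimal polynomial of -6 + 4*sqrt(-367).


The element -6 + 4*sqrt(-367) has minimal polynomial:
x^2 + 12*x + 5908
Discriminant = (12)^2 - 4*(5908)
= 144 - 23632
= -23488

-23488


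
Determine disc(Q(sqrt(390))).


For K = Q(sqrt(d)) with d squarefree: disc(K) = d if d = 1 mod 4, and disc(K) = 4d if d = 2 or 3 mod 4.
Here d = 390, and d mod 4 = 2.
d = 2 mod 4, not 1 (O_K = Z[sqrt(d)]), so disc(K) = 4d = 4 * (390) = 1560

1560


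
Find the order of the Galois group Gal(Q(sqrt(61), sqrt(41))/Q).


The 2 square roots of distinct primes are multiplicatively independent over Q,
so [K:Q] = 2^2 and Gal(K/Q) is isomorphic to (Z/2Z)^2.
|Gal| = 2^2 = 4

4


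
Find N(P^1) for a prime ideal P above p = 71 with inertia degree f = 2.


N(P^a) = p^(a*f)
= 71^(1*2)
= 71^2
= 5041

5041


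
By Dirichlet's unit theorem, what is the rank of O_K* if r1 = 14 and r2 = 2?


By Dirichlet's unit theorem:
rank = r1 + r2 - 1
= 14 + 2 - 1
= 15

15


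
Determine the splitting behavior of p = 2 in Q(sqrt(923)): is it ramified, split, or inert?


K = Q(sqrt(923)). Since d mod 4 = 3, disc(K) = 3692.
Check p | disc: 3692 mod 2 = 0.
p divides disc, so p ramifies: (p) = P^2 with e=2, f=1, g=1.
Therefore p is ramified.

ramified


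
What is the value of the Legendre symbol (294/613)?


p = 613 is prime, so compute (294/613) with the reciprocity algorithm (Jacobi-symbol steps: pull out 2s via (2/n), flip via reciprocity, reduce):
  pull out 2: (2/613) = -1  (since 613 mod 8 = 5)
  reciprocity: (147/613) -> +(613/147)
  reduce: (25/147)
  reciprocity: (25/147) -> +(147/25)
  reduce: (22/25)
  pull out 2: (2/25) = +1  (since 25 mod 8 = 1)
  reciprocity: (11/25) -> +(25/11)
  reduce: (3/11)
  reciprocity: (3/11) -> -(11/3)
  reduce: (2/3)
  pull out 2: (2/3) = -1  (since 3 mod 8 = 3)
  (1/3) = 1
Product of signs = -1
(294/613) = -1

-1


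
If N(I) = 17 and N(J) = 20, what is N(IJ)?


N(IJ) = N(I) * N(J)
= 17 * 20
= 340

340


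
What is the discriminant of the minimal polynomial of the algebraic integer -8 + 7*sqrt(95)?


The element -8 + 7*sqrt(95) has minimal polynomial:
x^2 + 16*x - 4591
Discriminant = (16)^2 - 4*(-4591)
= 256 + 18364
= 18620

18620


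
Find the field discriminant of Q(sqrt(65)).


For K = Q(sqrt(d)) with d squarefree: disc(K) = d if d = 1 mod 4, and disc(K) = 4d if d = 2 or 3 mod 4.
Here d = 65, and d mod 4 = 1.
d = 1 mod 4 (O_K = Z[(1+sqrt(d))/2]), so disc(K) = d = 65

65


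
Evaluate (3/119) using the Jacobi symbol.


Compute (3/119) via quadratic reciprocity:
  reciprocity: (3/119) -> -(119/3)
  reduce: (2/3)
  pull out 2: (2/3) = -1  (since 3 mod 8 = 3)
  (1/3) = 1
Product of signs = 1

1


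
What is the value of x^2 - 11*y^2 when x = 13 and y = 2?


x^2 - d*y^2
= 13^2 - 11*2^2
= 169 - 44
= 125

125


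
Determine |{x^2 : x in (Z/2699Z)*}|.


For prime p, the number of non-zero quadratic residues is (p-1)/2.
= (2699-1)/2
= 1349

1349


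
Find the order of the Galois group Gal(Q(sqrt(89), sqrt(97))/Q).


The 2 square roots of distinct primes are multiplicatively independent over Q,
so [K:Q] = 2^2 and Gal(K/Q) is isomorphic to (Z/2Z)^2.
|Gal| = 2^2 = 4

4


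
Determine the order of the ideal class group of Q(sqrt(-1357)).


K = Q(sqrt(-1357)). d mod 4 = 3, so D = disc(K) = 4d = -5428
h(K) equals the number of primitive reduced positive-definite forms (a, b, c) = a*x^2 + b*x*y + c*y^2 with b^2 - 4ac = D,
where reduced means |b| <= a <= c, with b >= 0 whenever |b| = a or a = c, and primitive means gcd(a, b, c) = 1.
Reduced forces 3a^2 <= |D| = 5428, so 1 <= a <= 42; b must have the parity of D, and c = (b^2 - D)/(4a) must be an integer >= a.
Enumerate a = 1..42, b in [-a, a]:
  a=1: (1, 0, 1357)  [1]
  a=2: (2, 2, 679)  [1]
  a=3..6: none
  a=7: (7, -2, 194), (7, 2, 194)  [2]
  a=8..13: none
  a=14: (14, -2, 97), (14, 2, 97)  [2]
  a=15..18: none
  a=19: (19, -14, 74), (19, 14, 74)  [2]
  a=20..22: none
  a=23: (23, 0, 59)  [1]
  a=24..28: none
  a=29: (29, -16, 49), (29, 16, 49)  [2]
  a=30: none
  a=31: (31, -20, 47), (31, 20, 47)  [2]
  a=32..36: none
  a=37: (37, -14, 38), (37, 14, 38)  [2]
  a=38..40: none
  a=41: (41, 36, 41)  [1]
  a=42: none
Total reduced forms: 1 + 1 + 2 + 2 + 2 + 1 + 2 + 2 + 2 + 1 = 16
h = 16

16


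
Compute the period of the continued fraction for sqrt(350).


Run the CF algorithm for sqrt(350).
a_0 = floor(sqrt(350)) = 18; set m_0=0, q_0=1.
Recurrence: m' = q*a - m,  q' = (d - m'^2)/q,  a' = floor((a_0 + m')/q').
  step 1: m=18, q=26, a=1
  step 2: m=8, q=11, a=2
  step 3: m=14, q=14, a=2
  step 4: m=14, q=11, a=2
  step 5: m=8, q=26, a=1
  step 6: m=18, q=1, a=36
a_6 = 2*a_0 = 36, so the period closes here.
sqrt(350) = [18; 1, 2, 2, 2, 1, 36]
Period length = 6

6
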